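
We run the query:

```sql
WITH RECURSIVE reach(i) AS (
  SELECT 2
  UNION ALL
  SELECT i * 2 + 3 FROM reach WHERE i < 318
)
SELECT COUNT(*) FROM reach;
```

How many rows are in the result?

8

Base: i=2.
Iteration 1: 2 < 318 holds -> i = 2 * 2 + 3 = 7.
Iteration 2: 7 < 318 holds -> i = 7 * 2 + 3 = 17.
Iteration 3: 17 < 318 holds -> i = 17 * 2 + 3 = 37.
Iteration 4: 37 < 318 holds -> i = 37 * 2 + 3 = 77.
Iteration 5: 77 < 318 holds -> i = 77 * 2 + 3 = 157.
Iteration 6: 157 < 318 holds -> i = 157 * 2 + 3 = 317.
Iteration 7: 317 < 318 holds -> i = 317 * 2 + 3 = 637.
Iteration 8: 637 < 318 fails; recursion stops.
Total rows emitted: 8.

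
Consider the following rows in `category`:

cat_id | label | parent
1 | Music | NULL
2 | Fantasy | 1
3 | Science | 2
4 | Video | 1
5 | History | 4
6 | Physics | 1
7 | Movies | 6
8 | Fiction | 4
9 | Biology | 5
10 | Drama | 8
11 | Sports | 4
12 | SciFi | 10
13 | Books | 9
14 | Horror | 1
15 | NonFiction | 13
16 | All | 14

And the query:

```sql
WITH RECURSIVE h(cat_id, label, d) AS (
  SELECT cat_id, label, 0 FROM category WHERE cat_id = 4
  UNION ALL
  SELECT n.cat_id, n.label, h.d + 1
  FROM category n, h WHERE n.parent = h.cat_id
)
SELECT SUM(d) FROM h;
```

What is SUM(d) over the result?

Base: cat_id=4 (Video) at d 0.
Iteration 1: rows with parent in {4} -> History (id 5, d 1), Fiction (id 8, d 1), Sports (id 11, d 1).
Iteration 2: rows with parent in {5,8,11} -> Biology (id 9, d 2), Drama (id 10, d 2).
Iteration 3: rows with parent in {9,10} -> SciFi (id 12, d 3), Books (id 13, d 3).
Iteration 4: rows with parent in {12,13} -> NonFiction (id 15, d 4).
Iteration 5: no rows with parent in {15}; recursion stops.
SUM(d) = 0 + 1 + 1 + 1 + 2 + 2 + 3 + 3 + 4 = 17.

17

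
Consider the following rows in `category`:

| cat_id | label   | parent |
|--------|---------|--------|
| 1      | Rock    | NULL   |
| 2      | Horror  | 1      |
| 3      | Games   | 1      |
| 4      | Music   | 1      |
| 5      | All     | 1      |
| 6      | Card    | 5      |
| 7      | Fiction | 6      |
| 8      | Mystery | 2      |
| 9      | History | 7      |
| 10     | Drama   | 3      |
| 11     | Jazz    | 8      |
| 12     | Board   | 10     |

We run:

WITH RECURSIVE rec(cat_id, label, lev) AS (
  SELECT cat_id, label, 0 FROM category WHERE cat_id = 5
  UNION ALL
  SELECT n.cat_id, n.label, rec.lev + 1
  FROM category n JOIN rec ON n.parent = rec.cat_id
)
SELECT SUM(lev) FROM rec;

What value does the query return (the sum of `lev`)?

6

Base: cat_id=5 (All) at lev 0.
Iteration 1: rows with parent in {5} -> Card (id 6, lev 1).
Iteration 2: rows with parent in {6} -> Fiction (id 7, lev 2).
Iteration 3: rows with parent in {7} -> History (id 9, lev 3).
Iteration 4: no rows with parent in {9}; recursion stops.
SUM(lev) = 0 + 1 + 2 + 3 = 6.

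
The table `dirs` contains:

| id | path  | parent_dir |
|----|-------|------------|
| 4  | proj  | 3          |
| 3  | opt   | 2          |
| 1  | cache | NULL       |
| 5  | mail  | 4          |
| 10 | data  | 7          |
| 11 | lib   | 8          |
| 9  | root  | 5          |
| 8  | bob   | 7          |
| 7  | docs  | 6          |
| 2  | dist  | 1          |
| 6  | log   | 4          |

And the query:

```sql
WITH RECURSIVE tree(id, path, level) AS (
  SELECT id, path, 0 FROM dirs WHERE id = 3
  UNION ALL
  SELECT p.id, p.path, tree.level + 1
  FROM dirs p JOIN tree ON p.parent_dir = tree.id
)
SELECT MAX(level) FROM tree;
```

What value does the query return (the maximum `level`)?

Base: id=3 (opt) at level 0.
Iteration 1: rows with parent_dir in {3} -> proj (id 4, level 1).
Iteration 2: rows with parent_dir in {4} -> mail (id 5, level 2), log (id 6, level 2).
Iteration 3: rows with parent_dir in {5,6} -> docs (id 7, level 3), root (id 9, level 3).
Iteration 4: rows with parent_dir in {7,9} -> bob (id 8, level 4), data (id 10, level 4).
Iteration 5: rows with parent_dir in {8,10} -> lib (id 11, level 5).
Iteration 6: no rows with parent_dir in {11}; recursion stops.
level values: 0, 1, 2, 2, 3, 3, 4, 4, 5; the maximum is 5.

5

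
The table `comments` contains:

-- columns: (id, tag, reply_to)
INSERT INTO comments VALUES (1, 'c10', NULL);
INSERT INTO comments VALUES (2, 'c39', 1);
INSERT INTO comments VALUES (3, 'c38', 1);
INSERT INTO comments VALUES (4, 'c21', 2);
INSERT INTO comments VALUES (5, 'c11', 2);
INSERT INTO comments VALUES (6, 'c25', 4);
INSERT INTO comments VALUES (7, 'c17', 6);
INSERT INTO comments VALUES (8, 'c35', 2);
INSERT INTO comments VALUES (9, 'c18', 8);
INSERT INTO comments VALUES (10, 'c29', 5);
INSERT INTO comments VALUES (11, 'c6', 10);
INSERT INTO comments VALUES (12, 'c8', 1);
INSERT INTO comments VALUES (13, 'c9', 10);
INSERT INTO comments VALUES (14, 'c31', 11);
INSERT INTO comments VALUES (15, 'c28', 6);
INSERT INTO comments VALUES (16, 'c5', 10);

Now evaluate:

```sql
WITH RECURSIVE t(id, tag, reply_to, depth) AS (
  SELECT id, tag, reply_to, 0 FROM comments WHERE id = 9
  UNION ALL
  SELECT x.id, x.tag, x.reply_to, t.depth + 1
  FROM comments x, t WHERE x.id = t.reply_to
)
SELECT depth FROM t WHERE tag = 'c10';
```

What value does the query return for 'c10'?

Base: id=9 (c18), reply_to=8, depth 0.
Iteration 1: join on id=8 -> c35 (id 8, reply_to=2, depth 1).
Iteration 2: join on id=2 -> c39 (id 2, reply_to=1, depth 2).
Iteration 3: join on id=1 -> c10 (id 1, reply_to=NULL, depth 3).
Iteration 4: reply_to is NULL; no match; recursion stops.

3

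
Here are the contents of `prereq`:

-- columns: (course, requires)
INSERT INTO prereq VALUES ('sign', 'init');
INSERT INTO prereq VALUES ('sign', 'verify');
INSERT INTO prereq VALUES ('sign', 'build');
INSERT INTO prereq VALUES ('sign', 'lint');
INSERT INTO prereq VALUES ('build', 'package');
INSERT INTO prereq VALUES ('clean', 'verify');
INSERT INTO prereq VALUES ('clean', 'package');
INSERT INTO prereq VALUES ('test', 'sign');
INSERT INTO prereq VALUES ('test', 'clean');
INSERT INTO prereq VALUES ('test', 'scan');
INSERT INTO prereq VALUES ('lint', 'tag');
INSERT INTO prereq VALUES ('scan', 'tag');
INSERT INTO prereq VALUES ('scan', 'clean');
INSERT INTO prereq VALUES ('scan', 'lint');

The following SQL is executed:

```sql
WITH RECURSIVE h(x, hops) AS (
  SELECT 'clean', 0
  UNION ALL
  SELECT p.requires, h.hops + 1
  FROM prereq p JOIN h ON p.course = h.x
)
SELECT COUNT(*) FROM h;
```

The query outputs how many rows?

3

Base: (clean, hops=0).
Iteration 1: edges from {clean} -> (package, hops=1), (verify, hops=1).
Iteration 2: no outgoing edges from {package,verify}; recursion stops.
Total rows emitted: 3.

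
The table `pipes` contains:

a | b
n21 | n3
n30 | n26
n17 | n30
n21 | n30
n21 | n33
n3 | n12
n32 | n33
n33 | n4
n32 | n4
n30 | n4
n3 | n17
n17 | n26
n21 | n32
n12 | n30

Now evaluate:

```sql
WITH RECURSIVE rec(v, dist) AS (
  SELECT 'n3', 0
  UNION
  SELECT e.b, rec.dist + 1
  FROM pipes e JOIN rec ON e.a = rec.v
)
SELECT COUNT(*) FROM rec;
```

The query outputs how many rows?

Base: (n3, dist=0).
Iteration 1: edges from {n3} -> (n12, dist=1), (n17, dist=1).
Iteration 2: edges from {n12,n17} -> (n26, dist=2), (n30, dist=2). [UNION drops 1 duplicate row(s)]
Iteration 3: edges from {n26,n30} -> (n26, dist=3), (n4, dist=3).
Iteration 4: no outgoing edges from {n26,n4}; recursion stops.
Total rows emitted: 7.

7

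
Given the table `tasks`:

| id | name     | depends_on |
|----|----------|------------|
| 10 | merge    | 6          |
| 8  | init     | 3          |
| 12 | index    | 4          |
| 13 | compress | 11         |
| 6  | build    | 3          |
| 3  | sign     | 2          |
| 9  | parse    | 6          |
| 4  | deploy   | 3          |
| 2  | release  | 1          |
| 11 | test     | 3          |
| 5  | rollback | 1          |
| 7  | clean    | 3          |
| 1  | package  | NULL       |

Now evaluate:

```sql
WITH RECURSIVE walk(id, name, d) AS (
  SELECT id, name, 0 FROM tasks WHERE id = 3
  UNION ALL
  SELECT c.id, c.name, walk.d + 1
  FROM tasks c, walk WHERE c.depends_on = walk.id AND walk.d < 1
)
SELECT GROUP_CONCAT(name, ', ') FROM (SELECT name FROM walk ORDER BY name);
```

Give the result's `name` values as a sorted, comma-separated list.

Base: id=3 (sign) at d 0.
Iteration 1: rows with depends_on in {3} -> deploy (id 4, d 1), build (id 6, d 1), clean (id 7, d 1), init (id 8, d 1), test (id 11, d 1).
Iteration 2: d < 1 fails for all current rows; recursion stops.

build, clean, deploy, init, sign, test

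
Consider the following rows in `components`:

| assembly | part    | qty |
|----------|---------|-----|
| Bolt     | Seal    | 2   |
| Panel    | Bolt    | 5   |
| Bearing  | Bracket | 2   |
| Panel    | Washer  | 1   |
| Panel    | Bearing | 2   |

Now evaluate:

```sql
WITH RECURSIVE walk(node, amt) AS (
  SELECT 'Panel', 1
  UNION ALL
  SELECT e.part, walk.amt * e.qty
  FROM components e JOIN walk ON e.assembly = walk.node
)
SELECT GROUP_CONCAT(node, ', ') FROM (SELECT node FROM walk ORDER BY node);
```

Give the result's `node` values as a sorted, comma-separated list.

Base: (Panel, amt=1).
Iteration 1: components of {Panel} -> Bearing = 1*2 = 2, Bolt = 1*5 = 5, Washer = 1*1 = 1.
Iteration 2: components of {Bearing,Bolt,Washer} -> Bracket = 2*2 = 4, Seal = 5*2 = 10.
Iteration 3: no further components; recursion stops.

Bearing, Bolt, Bracket, Panel, Seal, Washer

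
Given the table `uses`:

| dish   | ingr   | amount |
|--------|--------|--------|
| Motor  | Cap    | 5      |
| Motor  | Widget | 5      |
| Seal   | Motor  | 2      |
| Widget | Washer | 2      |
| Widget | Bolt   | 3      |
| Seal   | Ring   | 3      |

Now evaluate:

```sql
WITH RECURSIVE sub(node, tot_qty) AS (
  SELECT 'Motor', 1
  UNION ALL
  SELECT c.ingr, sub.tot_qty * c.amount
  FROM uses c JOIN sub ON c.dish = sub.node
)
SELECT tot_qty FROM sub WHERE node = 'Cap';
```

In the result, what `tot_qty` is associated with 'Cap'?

Base: (Motor, tot_qty=1).
Iteration 1: components of {Motor} -> Cap = 1*5 = 5, Widget = 1*5 = 5.
Iteration 2: components of {Cap,Widget} -> Bolt = 5*3 = 15, Washer = 5*2 = 10.
Iteration 3: no further components; recursion stops.

5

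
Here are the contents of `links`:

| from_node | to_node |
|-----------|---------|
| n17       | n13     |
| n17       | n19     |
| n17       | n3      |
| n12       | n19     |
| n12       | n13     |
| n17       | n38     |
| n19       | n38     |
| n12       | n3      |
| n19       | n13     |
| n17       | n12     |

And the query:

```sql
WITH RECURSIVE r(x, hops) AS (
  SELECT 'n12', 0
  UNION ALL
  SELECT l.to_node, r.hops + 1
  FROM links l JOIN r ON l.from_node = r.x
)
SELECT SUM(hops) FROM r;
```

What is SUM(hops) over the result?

7

Base: (n12, hops=0).
Iteration 1: edges from {n12} -> (n13, hops=1), (n19, hops=1), (n3, hops=1).
Iteration 2: edges from {n13,n19,n3} -> (n13, hops=2), (n38, hops=2).
Iteration 3: no outgoing edges from {n13,n38}; recursion stops.
SUM(hops) = 0 + 1 + 1 + 1 + 2 + 2 = 7.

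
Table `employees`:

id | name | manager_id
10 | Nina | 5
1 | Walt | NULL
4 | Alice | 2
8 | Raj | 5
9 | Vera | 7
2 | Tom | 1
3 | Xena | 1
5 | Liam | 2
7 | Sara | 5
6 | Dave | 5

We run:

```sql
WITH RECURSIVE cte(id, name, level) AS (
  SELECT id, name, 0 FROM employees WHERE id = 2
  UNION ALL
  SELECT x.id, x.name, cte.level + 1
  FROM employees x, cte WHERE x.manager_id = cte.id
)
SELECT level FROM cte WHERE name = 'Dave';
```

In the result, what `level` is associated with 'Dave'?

Base: id=2 (Tom) at level 0.
Iteration 1: rows with manager_id in {2} -> Alice (id 4, level 1), Liam (id 5, level 1).
Iteration 2: rows with manager_id in {4,5} -> Dave (id 6, level 2), Sara (id 7, level 2), Raj (id 8, level 2), Nina (id 10, level 2).
Iteration 3: rows with manager_id in {6,7,8,10} -> Vera (id 9, level 3).
Iteration 4: no rows with manager_id in {9}; recursion stops.

2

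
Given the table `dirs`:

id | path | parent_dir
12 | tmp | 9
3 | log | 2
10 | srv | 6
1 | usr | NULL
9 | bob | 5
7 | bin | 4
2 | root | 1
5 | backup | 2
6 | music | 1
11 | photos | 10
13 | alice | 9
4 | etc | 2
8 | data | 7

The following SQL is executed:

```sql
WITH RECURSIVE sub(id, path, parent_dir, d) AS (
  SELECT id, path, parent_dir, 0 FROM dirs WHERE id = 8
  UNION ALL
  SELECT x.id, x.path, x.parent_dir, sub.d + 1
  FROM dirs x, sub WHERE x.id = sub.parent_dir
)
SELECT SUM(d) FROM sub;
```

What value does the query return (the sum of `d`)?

10

Base: id=8 (data), parent_dir=7, d 0.
Iteration 1: join on id=7 -> bin (id 7, parent_dir=4, d 1).
Iteration 2: join on id=4 -> etc (id 4, parent_dir=2, d 2).
Iteration 3: join on id=2 -> root (id 2, parent_dir=1, d 3).
Iteration 4: join on id=1 -> usr (id 1, parent_dir=NULL, d 4).
Iteration 5: parent_dir is NULL; no match; recursion stops.
SUM(d) = 0 + 1 + 2 + 3 + 4 = 10.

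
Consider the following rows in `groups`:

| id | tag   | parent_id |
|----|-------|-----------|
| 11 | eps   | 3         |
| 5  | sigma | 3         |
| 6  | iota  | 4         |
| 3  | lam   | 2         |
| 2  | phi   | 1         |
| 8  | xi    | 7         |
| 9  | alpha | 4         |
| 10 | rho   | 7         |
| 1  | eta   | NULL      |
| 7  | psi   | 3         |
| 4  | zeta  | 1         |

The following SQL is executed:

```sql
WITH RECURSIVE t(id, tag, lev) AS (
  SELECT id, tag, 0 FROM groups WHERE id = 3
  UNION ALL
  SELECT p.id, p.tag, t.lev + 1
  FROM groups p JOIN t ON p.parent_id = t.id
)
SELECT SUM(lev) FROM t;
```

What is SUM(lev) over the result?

7

Base: id=3 (lam) at lev 0.
Iteration 1: rows with parent_id in {3} -> sigma (id 5, lev 1), psi (id 7, lev 1), eps (id 11, lev 1).
Iteration 2: rows with parent_id in {5,7,11} -> xi (id 8, lev 2), rho (id 10, lev 2).
Iteration 3: no rows with parent_id in {8,10}; recursion stops.
SUM(lev) = 0 + 1 + 1 + 1 + 2 + 2 = 7.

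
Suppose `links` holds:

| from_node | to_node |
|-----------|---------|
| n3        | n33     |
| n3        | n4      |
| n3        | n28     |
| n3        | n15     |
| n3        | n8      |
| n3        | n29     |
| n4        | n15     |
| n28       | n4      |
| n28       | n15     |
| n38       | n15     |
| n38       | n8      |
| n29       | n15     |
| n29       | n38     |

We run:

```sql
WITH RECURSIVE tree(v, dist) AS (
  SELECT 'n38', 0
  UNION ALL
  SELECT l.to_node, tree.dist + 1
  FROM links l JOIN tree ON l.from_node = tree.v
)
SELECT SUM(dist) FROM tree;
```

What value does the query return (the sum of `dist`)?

2

Base: (n38, dist=0).
Iteration 1: edges from {n38} -> (n15, dist=1), (n8, dist=1).
Iteration 2: no outgoing edges from {n15,n8}; recursion stops.
SUM(dist) = 0 + 1 + 1 = 2.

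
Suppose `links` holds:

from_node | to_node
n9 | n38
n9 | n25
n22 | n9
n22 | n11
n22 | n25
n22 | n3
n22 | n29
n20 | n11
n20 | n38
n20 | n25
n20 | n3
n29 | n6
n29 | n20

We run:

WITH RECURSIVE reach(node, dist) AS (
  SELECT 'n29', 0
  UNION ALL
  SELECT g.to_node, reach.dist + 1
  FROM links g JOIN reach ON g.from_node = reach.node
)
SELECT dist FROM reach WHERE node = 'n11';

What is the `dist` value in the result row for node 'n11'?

Base: (n29, dist=0).
Iteration 1: edges from {n29} -> (n20, dist=1), (n6, dist=1).
Iteration 2: edges from {n20,n6} -> (n11, dist=2), (n25, dist=2), (n3, dist=2), (n38, dist=2).
Iteration 3: no outgoing edges from {n11,n25,n3,n38}; recursion stops.

2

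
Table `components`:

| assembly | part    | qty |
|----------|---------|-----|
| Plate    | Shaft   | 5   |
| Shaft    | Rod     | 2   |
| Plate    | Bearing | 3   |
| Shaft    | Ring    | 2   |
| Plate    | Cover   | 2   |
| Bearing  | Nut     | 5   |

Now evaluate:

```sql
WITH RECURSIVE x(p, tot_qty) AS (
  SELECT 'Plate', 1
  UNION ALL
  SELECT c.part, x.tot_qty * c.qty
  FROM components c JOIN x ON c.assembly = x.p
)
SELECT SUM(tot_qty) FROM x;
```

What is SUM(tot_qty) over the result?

46

Base: (Plate, tot_qty=1).
Iteration 1: components of {Plate} -> Bearing = 1*3 = 3, Cover = 1*2 = 2, Shaft = 1*5 = 5.
Iteration 2: components of {Bearing,Cover,Shaft} -> Nut = 3*5 = 15, Ring = 5*2 = 10, Rod = 5*2 = 10.
Iteration 3: no further components; recursion stops.
SUM(tot_qty) = 1 + 5 + 3 + 2 + 10 + 10 + 15 = 46.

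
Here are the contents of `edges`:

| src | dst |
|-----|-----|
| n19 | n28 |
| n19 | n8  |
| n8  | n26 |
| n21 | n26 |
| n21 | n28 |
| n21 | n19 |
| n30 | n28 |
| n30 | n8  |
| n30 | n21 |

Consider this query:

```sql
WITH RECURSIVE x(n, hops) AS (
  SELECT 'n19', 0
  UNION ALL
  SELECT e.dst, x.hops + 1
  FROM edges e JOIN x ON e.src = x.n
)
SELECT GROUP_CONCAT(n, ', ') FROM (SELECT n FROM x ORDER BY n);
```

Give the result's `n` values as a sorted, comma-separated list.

Base: (n19, hops=0).
Iteration 1: edges from {n19} -> (n28, hops=1), (n8, hops=1).
Iteration 2: edges from {n28,n8} -> (n26, hops=2).
Iteration 3: no outgoing edges from {n26}; recursion stops.

n19, n26, n28, n8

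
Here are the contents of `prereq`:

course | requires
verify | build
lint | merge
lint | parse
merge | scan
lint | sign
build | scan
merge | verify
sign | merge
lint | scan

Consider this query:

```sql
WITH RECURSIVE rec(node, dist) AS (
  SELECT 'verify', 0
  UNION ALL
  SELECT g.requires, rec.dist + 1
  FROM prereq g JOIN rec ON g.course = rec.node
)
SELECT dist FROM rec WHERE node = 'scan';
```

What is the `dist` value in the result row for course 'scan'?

2

Base: (verify, dist=0).
Iteration 1: edges from {verify} -> (build, dist=1).
Iteration 2: edges from {build} -> (scan, dist=2).
Iteration 3: no outgoing edges from {scan}; recursion stops.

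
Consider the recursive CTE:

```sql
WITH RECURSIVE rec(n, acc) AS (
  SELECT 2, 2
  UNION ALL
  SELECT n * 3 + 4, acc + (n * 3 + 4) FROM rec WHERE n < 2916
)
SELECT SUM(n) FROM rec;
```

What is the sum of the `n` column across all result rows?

13104

Base: n=2, acc=2.
Iteration 1: 2 < 2916 holds -> n = 2 * 3 + 4 = 10, acc = 2 + 10 = 12.
Iteration 2: 10 < 2916 holds -> n = 10 * 3 + 4 = 34, acc = 12 + 34 = 46.
Iteration 3: 34 < 2916 holds -> n = 34 * 3 + 4 = 106, acc = 46 + 106 = 152.
Iteration 4: 106 < 2916 holds -> n = 106 * 3 + 4 = 322, acc = 152 + 322 = 474.
Iteration 5: 322 < 2916 holds -> n = 322 * 3 + 4 = 970, acc = 474 + 970 = 1444.
Iteration 6: 970 < 2916 holds -> n = 970 * 3 + 4 = 2914, acc = 1444 + 2914 = 4358.
Iteration 7: 2914 < 2916 holds -> n = 2914 * 3 + 4 = 8746, acc = 4358 + 8746 = 13104.
Iteration 8: 8746 < 2916 fails; recursion stops.
SUM(n) = 2 + 10 + 34 + 106 + 322 + 970 + 2914 + 8746 = 13104.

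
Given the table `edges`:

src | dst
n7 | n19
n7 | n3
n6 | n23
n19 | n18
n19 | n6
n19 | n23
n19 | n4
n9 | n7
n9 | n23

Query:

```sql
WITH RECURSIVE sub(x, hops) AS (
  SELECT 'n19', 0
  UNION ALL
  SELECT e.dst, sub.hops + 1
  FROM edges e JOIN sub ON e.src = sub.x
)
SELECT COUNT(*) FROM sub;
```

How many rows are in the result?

6

Base: (n19, hops=0).
Iteration 1: edges from {n19} -> (n18, hops=1), (n23, hops=1), (n4, hops=1), (n6, hops=1).
Iteration 2: edges from {n18,n23,n4,n6} -> (n23, hops=2).
Iteration 3: no outgoing edges from {n23}; recursion stops.
Total rows emitted: 6.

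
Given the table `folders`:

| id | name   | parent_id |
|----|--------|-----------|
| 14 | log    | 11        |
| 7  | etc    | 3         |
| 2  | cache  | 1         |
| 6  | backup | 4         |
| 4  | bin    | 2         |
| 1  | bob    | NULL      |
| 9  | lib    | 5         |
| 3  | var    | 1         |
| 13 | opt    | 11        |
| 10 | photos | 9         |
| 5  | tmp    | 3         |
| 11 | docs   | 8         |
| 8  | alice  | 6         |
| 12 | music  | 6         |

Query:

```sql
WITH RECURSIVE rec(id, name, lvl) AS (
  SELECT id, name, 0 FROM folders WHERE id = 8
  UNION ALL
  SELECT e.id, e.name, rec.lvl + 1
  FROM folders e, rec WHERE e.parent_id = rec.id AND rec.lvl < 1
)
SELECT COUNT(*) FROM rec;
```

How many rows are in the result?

2

Base: id=8 (alice) at lvl 0.
Iteration 1: rows with parent_id in {8} -> docs (id 11, lvl 1).
Iteration 2: lvl < 1 fails for all current rows; recursion stops.
Total rows emitted: 2.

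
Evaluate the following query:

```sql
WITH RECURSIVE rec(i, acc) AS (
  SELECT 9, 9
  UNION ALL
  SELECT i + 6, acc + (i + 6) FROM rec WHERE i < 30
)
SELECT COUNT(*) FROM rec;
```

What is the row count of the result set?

5

Base: i=9, acc=9.
Iteration 1: 9 < 30 holds -> i = 9 + 6 = 15, acc = 9 + 15 = 24.
Iteration 2: 15 < 30 holds -> i = 15 + 6 = 21, acc = 24 + 21 = 45.
Iteration 3: 21 < 30 holds -> i = 21 + 6 = 27, acc = 45 + 27 = 72.
Iteration 4: 27 < 30 holds -> i = 27 + 6 = 33, acc = 72 + 33 = 105.
Iteration 5: 33 < 30 fails; recursion stops.
Total rows emitted: 5.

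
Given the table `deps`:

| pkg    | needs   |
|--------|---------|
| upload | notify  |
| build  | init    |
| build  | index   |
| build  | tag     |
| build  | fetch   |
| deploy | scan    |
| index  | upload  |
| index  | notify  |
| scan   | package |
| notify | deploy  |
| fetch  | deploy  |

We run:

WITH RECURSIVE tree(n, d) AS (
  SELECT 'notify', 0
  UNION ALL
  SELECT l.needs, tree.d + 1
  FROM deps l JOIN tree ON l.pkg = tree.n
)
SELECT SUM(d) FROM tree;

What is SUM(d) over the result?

6

Base: (notify, d=0).
Iteration 1: edges from {notify} -> (deploy, d=1).
Iteration 2: edges from {deploy} -> (scan, d=2).
Iteration 3: edges from {scan} -> (package, d=3).
Iteration 4: no outgoing edges from {package}; recursion stops.
SUM(d) = 0 + 1 + 2 + 3 = 6.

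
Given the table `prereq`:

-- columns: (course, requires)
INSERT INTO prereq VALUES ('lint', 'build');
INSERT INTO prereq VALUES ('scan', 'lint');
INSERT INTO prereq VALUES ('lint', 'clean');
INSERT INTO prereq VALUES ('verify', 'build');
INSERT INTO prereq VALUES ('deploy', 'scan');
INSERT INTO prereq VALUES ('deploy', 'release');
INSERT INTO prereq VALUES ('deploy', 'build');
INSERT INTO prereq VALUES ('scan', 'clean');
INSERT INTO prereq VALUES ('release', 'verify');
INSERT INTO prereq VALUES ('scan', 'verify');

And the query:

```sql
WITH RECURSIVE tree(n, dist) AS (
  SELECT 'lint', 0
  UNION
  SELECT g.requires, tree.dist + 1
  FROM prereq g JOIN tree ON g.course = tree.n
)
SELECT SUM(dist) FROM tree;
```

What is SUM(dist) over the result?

2

Base: (lint, dist=0).
Iteration 1: edges from {lint} -> (build, dist=1), (clean, dist=1).
Iteration 2: no outgoing edges from {build,clean}; recursion stops.
SUM(dist) = 0 + 1 + 1 = 2.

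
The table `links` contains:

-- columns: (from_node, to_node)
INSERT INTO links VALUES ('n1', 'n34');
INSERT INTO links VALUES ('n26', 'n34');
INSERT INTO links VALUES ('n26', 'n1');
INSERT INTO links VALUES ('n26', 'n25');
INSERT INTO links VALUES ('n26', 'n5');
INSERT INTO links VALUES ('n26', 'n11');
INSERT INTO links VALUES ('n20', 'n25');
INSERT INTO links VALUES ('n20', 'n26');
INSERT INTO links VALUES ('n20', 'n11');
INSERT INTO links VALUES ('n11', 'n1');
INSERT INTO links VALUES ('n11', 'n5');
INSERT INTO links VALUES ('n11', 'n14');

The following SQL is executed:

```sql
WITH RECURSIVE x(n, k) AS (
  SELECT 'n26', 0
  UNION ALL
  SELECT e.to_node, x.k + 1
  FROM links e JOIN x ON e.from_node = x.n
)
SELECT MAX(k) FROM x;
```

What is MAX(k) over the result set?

3

Base: (n26, k=0).
Iteration 1: edges from {n26} -> (n1, k=1), (n11, k=1), (n25, k=1), (n34, k=1), (n5, k=1).
Iteration 2: edges from {n1,n11,n25,n34,n5} -> (n1, k=2), (n14, k=2), (n34, k=2), (n5, k=2).
Iteration 3: edges from {n1,n14,n34,n5} -> (n34, k=3).
Iteration 4: no outgoing edges from {n34}; recursion stops.
k values: 0, 1, 1, 1, 1, 1, 2, 2, 2, 2, 3; the maximum is 3.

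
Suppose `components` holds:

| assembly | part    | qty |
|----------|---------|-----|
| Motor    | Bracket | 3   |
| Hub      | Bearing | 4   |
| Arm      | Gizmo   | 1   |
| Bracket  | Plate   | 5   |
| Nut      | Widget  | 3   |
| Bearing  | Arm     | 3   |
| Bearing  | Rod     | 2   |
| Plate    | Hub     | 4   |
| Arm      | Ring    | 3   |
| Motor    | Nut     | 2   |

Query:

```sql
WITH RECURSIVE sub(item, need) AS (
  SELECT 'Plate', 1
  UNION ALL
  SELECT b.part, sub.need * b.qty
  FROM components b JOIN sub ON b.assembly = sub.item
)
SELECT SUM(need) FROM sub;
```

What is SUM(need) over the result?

Base: (Plate, need=1).
Iteration 1: components of {Plate} -> Hub = 1*4 = 4.
Iteration 2: components of {Hub} -> Bearing = 4*4 = 16.
Iteration 3: components of {Bearing} -> Arm = 16*3 = 48, Rod = 16*2 = 32.
Iteration 4: components of {Arm,Rod} -> Gizmo = 48*1 = 48, Ring = 48*3 = 144.
Iteration 5: no further components; recursion stops.
SUM(need) = 1 + 4 + 16 + 32 + 48 + 48 + 144 = 293.

293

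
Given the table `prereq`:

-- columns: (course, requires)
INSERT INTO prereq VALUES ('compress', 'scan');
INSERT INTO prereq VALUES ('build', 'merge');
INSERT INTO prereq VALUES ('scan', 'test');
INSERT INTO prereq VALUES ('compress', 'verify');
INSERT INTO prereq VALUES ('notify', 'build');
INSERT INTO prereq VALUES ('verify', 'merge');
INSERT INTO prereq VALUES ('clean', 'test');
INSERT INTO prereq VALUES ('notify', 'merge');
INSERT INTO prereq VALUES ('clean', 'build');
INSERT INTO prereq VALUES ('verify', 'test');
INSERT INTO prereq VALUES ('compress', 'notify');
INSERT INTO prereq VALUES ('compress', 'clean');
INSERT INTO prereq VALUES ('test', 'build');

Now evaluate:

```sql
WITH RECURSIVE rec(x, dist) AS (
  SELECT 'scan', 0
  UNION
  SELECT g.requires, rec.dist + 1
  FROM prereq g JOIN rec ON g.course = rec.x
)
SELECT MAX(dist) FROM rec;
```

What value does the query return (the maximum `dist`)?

Base: (scan, dist=0).
Iteration 1: edges from {scan} -> (test, dist=1).
Iteration 2: edges from {test} -> (build, dist=2).
Iteration 3: edges from {build} -> (merge, dist=3).
Iteration 4: no outgoing edges from {merge}; recursion stops.
dist values: 0, 1, 2, 3; the maximum is 3.

3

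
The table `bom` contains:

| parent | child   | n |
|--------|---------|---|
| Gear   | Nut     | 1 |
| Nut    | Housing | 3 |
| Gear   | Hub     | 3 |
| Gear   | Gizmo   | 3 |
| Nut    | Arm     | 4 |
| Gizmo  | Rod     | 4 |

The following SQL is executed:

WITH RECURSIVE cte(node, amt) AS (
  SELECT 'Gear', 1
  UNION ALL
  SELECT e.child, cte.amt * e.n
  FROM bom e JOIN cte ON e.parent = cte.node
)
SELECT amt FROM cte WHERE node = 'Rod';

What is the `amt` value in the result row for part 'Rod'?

Base: (Gear, amt=1).
Iteration 1: components of {Gear} -> Gizmo = 1*3 = 3, Hub = 1*3 = 3, Nut = 1*1 = 1.
Iteration 2: components of {Gizmo,Hub,Nut} -> Arm = 1*4 = 4, Housing = 1*3 = 3, Rod = 3*4 = 12.
Iteration 3: no further components; recursion stops.

12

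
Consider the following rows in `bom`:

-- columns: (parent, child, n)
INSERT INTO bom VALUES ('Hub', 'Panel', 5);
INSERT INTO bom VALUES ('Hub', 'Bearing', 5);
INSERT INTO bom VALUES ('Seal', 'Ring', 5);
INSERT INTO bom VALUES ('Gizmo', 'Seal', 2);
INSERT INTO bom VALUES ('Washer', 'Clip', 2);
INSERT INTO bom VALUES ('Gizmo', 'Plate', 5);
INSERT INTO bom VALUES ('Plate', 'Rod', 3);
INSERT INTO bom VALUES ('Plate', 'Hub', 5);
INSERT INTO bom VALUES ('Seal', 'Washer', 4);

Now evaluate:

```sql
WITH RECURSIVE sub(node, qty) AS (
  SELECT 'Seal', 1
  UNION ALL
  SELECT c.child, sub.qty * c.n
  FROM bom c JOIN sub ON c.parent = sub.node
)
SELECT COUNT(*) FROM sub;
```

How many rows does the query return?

4

Base: (Seal, qty=1).
Iteration 1: components of {Seal} -> Ring = 1*5 = 5, Washer = 1*4 = 4.
Iteration 2: components of {Ring,Washer} -> Clip = 4*2 = 8.
Iteration 3: no further components; recursion stops.
Total rows emitted: 4.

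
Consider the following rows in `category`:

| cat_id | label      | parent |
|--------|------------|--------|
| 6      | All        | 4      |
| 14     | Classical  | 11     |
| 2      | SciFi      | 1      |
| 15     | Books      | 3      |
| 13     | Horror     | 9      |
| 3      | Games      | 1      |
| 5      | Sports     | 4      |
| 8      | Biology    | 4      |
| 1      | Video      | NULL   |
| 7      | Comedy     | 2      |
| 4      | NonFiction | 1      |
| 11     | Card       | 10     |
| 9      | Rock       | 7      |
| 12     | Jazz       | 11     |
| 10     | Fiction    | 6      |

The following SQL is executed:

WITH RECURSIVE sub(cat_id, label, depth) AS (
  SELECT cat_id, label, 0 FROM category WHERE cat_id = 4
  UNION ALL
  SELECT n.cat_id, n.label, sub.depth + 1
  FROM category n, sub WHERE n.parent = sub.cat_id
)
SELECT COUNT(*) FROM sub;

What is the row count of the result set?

Base: cat_id=4 (NonFiction) at depth 0.
Iteration 1: rows with parent in {4} -> Sports (id 5, depth 1), All (id 6, depth 1), Biology (id 8, depth 1).
Iteration 2: rows with parent in {5,6,8} -> Fiction (id 10, depth 2).
Iteration 3: rows with parent in {10} -> Card (id 11, depth 3).
Iteration 4: rows with parent in {11} -> Jazz (id 12, depth 4), Classical (id 14, depth 4).
Iteration 5: no rows with parent in {12,14}; recursion stops.
Total rows emitted: 8.

8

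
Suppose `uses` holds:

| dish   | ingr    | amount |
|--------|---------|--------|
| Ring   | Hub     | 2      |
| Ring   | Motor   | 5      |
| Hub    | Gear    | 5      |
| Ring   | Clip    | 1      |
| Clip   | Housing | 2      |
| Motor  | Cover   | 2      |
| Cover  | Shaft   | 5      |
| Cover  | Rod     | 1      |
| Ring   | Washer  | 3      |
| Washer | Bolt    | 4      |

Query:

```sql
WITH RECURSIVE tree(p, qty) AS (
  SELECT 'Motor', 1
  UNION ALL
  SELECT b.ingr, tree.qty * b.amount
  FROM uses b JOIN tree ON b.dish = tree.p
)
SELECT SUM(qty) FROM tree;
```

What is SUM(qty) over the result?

15

Base: (Motor, qty=1).
Iteration 1: components of {Motor} -> Cover = 1*2 = 2.
Iteration 2: components of {Cover} -> Rod = 2*1 = 2, Shaft = 2*5 = 10.
Iteration 3: no further components; recursion stops.
SUM(qty) = 1 + 2 + 10 + 2 = 15.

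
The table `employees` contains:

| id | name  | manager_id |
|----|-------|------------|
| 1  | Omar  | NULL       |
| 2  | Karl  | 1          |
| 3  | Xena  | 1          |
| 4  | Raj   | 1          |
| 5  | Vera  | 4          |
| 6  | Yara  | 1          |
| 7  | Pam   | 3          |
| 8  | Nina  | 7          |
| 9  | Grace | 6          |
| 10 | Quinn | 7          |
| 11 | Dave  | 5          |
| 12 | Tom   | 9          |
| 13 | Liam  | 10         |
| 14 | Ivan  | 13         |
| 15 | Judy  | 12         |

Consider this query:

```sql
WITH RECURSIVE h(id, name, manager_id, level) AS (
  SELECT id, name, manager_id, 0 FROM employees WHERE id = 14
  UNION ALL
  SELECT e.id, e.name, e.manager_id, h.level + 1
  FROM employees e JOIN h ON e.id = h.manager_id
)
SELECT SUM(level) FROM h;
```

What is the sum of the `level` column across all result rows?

15

Base: id=14 (Ivan), manager_id=13, level 0.
Iteration 1: join on id=13 -> Liam (id 13, manager_id=10, level 1).
Iteration 2: join on id=10 -> Quinn (id 10, manager_id=7, level 2).
Iteration 3: join on id=7 -> Pam (id 7, manager_id=3, level 3).
Iteration 4: join on id=3 -> Xena (id 3, manager_id=1, level 4).
Iteration 5: join on id=1 -> Omar (id 1, manager_id=NULL, level 5).
Iteration 6: manager_id is NULL; no match; recursion stops.
SUM(level) = 0 + 1 + 2 + 3 + 4 + 5 = 15.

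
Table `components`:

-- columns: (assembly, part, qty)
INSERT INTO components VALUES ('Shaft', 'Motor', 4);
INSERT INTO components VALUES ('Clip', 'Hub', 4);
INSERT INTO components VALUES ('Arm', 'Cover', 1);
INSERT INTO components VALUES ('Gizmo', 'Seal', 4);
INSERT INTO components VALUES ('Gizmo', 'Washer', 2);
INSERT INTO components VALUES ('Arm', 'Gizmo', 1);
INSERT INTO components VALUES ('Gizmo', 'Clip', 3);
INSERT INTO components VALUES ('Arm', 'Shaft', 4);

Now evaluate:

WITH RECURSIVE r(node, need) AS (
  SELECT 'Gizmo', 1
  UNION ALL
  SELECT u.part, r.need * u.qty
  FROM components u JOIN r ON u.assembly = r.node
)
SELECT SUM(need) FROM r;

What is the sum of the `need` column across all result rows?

22

Base: (Gizmo, need=1).
Iteration 1: components of {Gizmo} -> Clip = 1*3 = 3, Seal = 1*4 = 4, Washer = 1*2 = 2.
Iteration 2: components of {Clip,Seal,Washer} -> Hub = 3*4 = 12.
Iteration 3: no further components; recursion stops.
SUM(need) = 1 + 4 + 3 + 2 + 12 = 22.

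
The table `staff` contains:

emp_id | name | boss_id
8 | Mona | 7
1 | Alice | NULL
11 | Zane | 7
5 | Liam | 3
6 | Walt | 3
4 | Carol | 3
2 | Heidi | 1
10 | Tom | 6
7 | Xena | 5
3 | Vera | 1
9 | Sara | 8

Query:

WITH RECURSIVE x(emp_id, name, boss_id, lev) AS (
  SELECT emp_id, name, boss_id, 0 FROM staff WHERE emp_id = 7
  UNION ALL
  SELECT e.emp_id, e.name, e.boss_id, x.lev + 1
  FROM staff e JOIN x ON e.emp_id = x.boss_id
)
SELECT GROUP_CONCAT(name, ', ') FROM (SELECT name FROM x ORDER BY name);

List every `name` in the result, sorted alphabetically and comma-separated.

Base: emp_id=7 (Xena), boss_id=5, lev 0.
Iteration 1: join on emp_id=5 -> Liam (id 5, boss_id=3, lev 1).
Iteration 2: join on emp_id=3 -> Vera (id 3, boss_id=1, lev 2).
Iteration 3: join on emp_id=1 -> Alice (id 1, boss_id=NULL, lev 3).
Iteration 4: boss_id is NULL; no match; recursion stops.

Alice, Liam, Vera, Xena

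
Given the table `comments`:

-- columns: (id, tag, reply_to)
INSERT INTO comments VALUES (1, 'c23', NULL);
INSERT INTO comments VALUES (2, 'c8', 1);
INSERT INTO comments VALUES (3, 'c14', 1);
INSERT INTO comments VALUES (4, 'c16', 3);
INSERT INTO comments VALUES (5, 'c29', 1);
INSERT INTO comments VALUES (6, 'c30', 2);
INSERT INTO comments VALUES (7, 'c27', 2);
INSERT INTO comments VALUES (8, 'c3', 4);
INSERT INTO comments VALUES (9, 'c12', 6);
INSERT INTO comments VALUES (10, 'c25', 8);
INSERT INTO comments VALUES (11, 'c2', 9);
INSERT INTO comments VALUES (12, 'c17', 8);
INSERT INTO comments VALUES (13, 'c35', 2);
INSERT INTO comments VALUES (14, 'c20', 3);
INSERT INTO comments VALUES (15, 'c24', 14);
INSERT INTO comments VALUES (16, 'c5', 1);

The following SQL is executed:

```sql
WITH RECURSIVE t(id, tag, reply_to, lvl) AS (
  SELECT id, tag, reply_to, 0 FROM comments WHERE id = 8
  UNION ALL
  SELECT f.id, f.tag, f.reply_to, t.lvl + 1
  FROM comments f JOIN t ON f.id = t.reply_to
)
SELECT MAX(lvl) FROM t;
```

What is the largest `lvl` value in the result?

Base: id=8 (c3), reply_to=4, lvl 0.
Iteration 1: join on id=4 -> c16 (id 4, reply_to=3, lvl 1).
Iteration 2: join on id=3 -> c14 (id 3, reply_to=1, lvl 2).
Iteration 3: join on id=1 -> c23 (id 1, reply_to=NULL, lvl 3).
Iteration 4: reply_to is NULL; no match; recursion stops.
lvl values: 0, 1, 2, 3; the maximum is 3.

3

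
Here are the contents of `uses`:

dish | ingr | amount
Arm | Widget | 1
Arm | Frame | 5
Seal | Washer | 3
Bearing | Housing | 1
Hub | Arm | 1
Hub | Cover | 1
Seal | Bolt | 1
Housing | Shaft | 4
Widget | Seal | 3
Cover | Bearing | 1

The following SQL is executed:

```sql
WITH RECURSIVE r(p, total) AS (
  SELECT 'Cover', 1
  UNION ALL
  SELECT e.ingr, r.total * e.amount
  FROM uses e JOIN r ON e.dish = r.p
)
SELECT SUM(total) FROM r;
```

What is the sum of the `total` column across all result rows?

Base: (Cover, total=1).
Iteration 1: components of {Cover} -> Bearing = 1*1 = 1.
Iteration 2: components of {Bearing} -> Housing = 1*1 = 1.
Iteration 3: components of {Housing} -> Shaft = 1*4 = 4.
Iteration 4: no further components; recursion stops.
SUM(total) = 1 + 1 + 1 + 4 = 7.

7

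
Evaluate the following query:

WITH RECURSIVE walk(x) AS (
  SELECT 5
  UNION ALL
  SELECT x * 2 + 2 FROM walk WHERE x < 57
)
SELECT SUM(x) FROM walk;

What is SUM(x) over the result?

207

Base: x=5.
Iteration 1: 5 < 57 holds -> x = 5 * 2 + 2 = 12.
Iteration 2: 12 < 57 holds -> x = 12 * 2 + 2 = 26.
Iteration 3: 26 < 57 holds -> x = 26 * 2 + 2 = 54.
Iteration 4: 54 < 57 holds -> x = 54 * 2 + 2 = 110.
Iteration 5: 110 < 57 fails; recursion stops.
SUM(x) = 5 + 12 + 26 + 54 + 110 = 207.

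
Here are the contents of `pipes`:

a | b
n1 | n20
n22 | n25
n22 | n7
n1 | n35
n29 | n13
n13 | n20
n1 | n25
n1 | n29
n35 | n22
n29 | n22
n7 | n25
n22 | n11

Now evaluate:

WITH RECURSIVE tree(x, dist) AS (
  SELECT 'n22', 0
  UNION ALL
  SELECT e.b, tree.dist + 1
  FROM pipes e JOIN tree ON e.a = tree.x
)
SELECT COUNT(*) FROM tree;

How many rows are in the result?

Base: (n22, dist=0).
Iteration 1: edges from {n22} -> (n11, dist=1), (n25, dist=1), (n7, dist=1).
Iteration 2: edges from {n11,n25,n7} -> (n25, dist=2).
Iteration 3: no outgoing edges from {n25}; recursion stops.
Total rows emitted: 5.

5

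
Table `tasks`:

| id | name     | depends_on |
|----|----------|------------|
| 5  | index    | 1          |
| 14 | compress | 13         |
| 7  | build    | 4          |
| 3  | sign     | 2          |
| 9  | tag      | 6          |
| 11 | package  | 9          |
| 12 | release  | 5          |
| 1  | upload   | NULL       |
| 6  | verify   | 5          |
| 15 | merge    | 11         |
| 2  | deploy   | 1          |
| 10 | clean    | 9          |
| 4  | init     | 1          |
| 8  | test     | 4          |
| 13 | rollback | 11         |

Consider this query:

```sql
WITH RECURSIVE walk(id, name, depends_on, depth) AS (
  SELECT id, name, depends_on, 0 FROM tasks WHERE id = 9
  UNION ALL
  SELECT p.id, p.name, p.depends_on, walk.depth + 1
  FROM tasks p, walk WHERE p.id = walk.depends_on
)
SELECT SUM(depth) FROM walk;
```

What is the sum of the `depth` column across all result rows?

Base: id=9 (tag), depends_on=6, depth 0.
Iteration 1: join on id=6 -> verify (id 6, depends_on=5, depth 1).
Iteration 2: join on id=5 -> index (id 5, depends_on=1, depth 2).
Iteration 3: join on id=1 -> upload (id 1, depends_on=NULL, depth 3).
Iteration 4: depends_on is NULL; no match; recursion stops.
SUM(depth) = 0 + 1 + 2 + 3 = 6.

6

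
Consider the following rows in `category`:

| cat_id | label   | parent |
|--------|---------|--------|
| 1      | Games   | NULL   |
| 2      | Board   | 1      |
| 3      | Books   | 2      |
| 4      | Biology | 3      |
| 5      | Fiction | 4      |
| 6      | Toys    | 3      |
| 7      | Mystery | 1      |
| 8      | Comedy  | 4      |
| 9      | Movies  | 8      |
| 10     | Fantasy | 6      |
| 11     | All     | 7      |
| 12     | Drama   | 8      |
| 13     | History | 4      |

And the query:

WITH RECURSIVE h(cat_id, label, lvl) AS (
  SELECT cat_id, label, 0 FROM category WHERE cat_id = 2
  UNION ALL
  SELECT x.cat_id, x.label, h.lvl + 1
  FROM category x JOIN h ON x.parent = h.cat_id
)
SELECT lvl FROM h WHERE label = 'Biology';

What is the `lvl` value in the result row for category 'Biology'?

Base: cat_id=2 (Board) at lvl 0.
Iteration 1: rows with parent in {2} -> Books (id 3, lvl 1).
Iteration 2: rows with parent in {3} -> Biology (id 4, lvl 2), Toys (id 6, lvl 2).
Iteration 3: rows with parent in {4,6} -> Fiction (id 5, lvl 3), Comedy (id 8, lvl 3), Fantasy (id 10, lvl 3), History (id 13, lvl 3).
Iteration 4: rows with parent in {5,8,10,13} -> Movies (id 9, lvl 4), Drama (id 12, lvl 4).
Iteration 5: no rows with parent in {9,12}; recursion stops.

2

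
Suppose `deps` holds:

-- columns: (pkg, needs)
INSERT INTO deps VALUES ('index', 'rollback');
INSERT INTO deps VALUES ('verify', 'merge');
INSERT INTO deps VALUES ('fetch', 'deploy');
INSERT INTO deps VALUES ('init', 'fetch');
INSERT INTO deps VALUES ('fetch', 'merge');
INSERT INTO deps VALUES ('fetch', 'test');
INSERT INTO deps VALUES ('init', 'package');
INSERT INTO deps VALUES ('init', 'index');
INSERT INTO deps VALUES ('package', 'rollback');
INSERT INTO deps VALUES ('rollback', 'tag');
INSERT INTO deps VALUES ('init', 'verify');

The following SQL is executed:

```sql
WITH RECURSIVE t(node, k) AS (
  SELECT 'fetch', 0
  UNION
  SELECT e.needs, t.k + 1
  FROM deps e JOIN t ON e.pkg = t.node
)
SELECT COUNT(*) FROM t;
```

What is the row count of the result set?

Base: (fetch, k=0).
Iteration 1: edges from {fetch} -> (deploy, k=1), (merge, k=1), (test, k=1).
Iteration 2: no outgoing edges from {deploy,merge,test}; recursion stops.
Total rows emitted: 4.

4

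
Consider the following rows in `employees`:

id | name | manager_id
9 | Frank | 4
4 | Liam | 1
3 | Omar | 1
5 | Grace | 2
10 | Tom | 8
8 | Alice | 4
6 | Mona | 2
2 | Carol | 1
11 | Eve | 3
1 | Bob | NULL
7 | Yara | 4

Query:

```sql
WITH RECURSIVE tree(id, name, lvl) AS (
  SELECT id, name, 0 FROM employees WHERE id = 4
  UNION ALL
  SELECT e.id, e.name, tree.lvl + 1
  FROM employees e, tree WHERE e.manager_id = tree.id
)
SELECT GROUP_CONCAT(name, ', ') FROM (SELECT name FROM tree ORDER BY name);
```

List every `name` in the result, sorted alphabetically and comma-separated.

Alice, Frank, Liam, Tom, Yara

Base: id=4 (Liam) at lvl 0.
Iteration 1: rows with manager_id in {4} -> Yara (id 7, lvl 1), Alice (id 8, lvl 1), Frank (id 9, lvl 1).
Iteration 2: rows with manager_id in {7,8,9} -> Tom (id 10, lvl 2).
Iteration 3: no rows with manager_id in {10}; recursion stops.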